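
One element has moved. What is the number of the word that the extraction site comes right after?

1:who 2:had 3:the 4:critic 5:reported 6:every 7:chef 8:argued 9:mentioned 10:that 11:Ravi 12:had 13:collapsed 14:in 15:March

The displaced element is "who" (word 1).
It is linked across 2 clause boundaries (Ø → Ø).
It functions as the subject of "mentioned", so the gap sits immediately after word 8 ("argued").
Base order: The critic had reported every chef argued that who mentioned that Ravi had collapsed in March.

8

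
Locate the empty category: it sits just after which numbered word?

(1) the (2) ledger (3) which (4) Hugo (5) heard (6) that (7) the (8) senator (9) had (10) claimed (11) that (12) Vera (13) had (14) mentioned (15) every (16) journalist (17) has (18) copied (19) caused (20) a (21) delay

18

The displaced element is "the ledger" (word 2).
It is linked across 3 clause boundaries (that → that → Ø).
It functions as the direct object of "copied", so the gap sits immediately after word 18 ("copied").
Base order: Hugo heard that the senator had claimed that Vera had mentioned every journalist has copied the ledger.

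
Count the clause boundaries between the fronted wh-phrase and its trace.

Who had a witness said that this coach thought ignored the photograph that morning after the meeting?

2

"who" is extracted from the subject of "ignored".
Boundaries crossed, outermost first: [that], [Ø] — 2 in total.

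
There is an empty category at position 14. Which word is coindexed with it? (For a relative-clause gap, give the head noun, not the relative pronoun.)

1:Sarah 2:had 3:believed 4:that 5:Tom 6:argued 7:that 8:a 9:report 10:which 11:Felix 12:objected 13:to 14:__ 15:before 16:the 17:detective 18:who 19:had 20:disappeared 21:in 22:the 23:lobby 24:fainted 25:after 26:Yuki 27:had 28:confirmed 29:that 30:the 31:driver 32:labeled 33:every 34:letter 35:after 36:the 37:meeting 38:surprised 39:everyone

The gap at 14 is the prepositional object of "objected", inside a relative clause.
The relative pronoun is "which" (word 10); it is bound by the head noun immediately before it.
Its filler is the head noun "report", at word 9.

9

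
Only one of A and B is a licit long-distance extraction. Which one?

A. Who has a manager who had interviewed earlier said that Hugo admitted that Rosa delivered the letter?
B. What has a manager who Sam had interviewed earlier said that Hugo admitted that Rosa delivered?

B

In A, the wh-phrase is extracted from inside a complex-NP island (relative clause) (introduced by "who"), which blocks movement.
In B, the extraction path crosses only that-complement boundaries, which are transparent.
So B is grammatical.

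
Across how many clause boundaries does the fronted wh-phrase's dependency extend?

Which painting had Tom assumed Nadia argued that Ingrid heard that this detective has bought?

"which painting" is extracted from the object of "bought".
Boundaries crossed, outermost first: [Ø], [that], [that] — 3 in total.

3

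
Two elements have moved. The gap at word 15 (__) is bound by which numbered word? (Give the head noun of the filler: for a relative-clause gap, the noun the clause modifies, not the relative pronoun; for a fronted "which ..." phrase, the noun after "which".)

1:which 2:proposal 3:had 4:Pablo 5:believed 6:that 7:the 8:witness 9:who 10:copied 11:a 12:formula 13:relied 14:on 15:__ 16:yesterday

2

The marked gap is the object of the preposition "on" of "relied".
Its filler is the fronted wh-phrase "which proposal", at word 2.
(The other dependency links word 8 to a gap after word 9.)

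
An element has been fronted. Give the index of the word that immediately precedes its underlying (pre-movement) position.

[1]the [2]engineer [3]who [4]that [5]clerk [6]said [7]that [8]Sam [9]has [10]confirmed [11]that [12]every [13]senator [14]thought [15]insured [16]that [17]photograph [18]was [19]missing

The displaced element is "the engineer" (word 2).
It is linked across 3 clause boundaries (that → that → Ø).
It functions as the subject of "insured", so the gap sits immediately after word 14 ("thought").
Base order: That clerk said that Sam has confirmed that every senator thought that the engineer insured that photograph.

14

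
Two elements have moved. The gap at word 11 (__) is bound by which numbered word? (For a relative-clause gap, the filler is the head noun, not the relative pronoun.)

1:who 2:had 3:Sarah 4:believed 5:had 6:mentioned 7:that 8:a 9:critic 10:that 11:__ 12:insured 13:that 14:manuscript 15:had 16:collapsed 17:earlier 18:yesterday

9

The marked gap is inside the relative clause, the subject of "insured".
Its filler is the head noun "critic" (via "that"), at word 9.
(The other dependency links word 1 to a gap after word 4.)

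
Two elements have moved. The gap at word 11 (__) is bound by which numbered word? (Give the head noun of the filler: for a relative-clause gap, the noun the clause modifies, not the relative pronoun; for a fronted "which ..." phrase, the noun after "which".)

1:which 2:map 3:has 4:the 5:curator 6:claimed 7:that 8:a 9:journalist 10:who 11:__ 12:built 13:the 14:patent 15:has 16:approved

9

The marked gap is inside the relative clause, the subject of "built".
Its filler is the head noun "journalist" (via "who"), at word 9.
(The other dependency links word 2 to a gap after word 16.)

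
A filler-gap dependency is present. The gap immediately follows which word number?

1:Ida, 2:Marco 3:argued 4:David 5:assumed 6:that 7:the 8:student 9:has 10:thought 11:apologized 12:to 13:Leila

The displaced element is "Ida" (word 1).
It is linked across 3 clause boundaries (Ø → that → Ø).
It functions as the subject of "apologized", so the gap sits immediately after word 10 ("thought").
Base order: Marco argued David assumed that the student has thought that Ida apologized to Leila.

10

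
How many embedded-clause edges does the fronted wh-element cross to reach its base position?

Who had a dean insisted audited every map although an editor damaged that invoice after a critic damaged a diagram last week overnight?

"who" is extracted from the subject of "audited".
Boundaries crossed, outermost first: [Ø] — 1 in total.

1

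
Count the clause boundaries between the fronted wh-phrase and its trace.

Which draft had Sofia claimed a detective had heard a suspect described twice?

2

"which draft" is extracted from the object of "described".
Boundaries crossed, outermost first: [Ø], [Ø] — 2 in total.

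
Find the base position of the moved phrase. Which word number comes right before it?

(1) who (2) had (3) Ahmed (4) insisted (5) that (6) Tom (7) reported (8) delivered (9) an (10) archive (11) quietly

7

The displaced element is "who" (word 1).
It is linked across 2 clause boundaries (that → Ø).
It functions as the subject of "delivered", so the gap sits immediately after word 7 ("reported").
Base order: Ahmed had insisted that Tom reported that who delivered an archive quietly.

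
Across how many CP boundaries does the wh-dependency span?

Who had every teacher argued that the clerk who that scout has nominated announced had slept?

2

"who" is extracted from the subject of "slept".
Boundaries crossed, outermost first: [that], [Ø] — 2 in total.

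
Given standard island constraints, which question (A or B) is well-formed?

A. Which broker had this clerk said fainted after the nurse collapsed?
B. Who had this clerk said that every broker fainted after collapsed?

In B, the wh-phrase is extracted from inside an adjunct island (introduced by "after"), which blocks movement.
In A, the extraction path crosses only that-complement boundaries, which are transparent.
So A is grammatical.

A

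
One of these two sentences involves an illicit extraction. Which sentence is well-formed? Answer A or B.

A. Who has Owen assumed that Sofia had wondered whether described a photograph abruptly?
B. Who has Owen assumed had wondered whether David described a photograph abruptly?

B

In A, the wh-phrase is extracted from inside a wh-island (introduced by "whether"), which blocks movement.
In B, the extraction path crosses only that-complement boundaries, which are transparent.
So B is grammatical.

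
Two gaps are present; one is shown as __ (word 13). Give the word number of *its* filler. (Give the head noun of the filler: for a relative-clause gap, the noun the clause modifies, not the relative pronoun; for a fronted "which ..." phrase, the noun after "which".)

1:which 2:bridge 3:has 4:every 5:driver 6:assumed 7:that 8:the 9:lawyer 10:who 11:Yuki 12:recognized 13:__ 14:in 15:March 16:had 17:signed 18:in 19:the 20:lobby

9

The marked gap is inside the relative clause, the direct object of "recognized".
Its filler is the head noun "lawyer" (via "who"), at word 9.
(The other dependency links word 2 to a gap after word 17.)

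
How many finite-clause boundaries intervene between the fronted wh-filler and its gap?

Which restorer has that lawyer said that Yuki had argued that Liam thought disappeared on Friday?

3

"which restorer" is extracted from the subject of "disappeared".
Boundaries crossed, outermost first: [that], [that], [Ø] — 3 in total.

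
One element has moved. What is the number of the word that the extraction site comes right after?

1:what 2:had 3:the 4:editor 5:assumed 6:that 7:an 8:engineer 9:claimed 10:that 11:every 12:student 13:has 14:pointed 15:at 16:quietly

15

The displaced element is "what" (word 1).
It is linked across 2 clause boundaries (that → that).
It functions as the object of the preposition "at" of "pointed", so the gap sits immediately after word 15 ("at").
Base order: The editor had assumed that an engineer claimed that every student has pointed at what quietly.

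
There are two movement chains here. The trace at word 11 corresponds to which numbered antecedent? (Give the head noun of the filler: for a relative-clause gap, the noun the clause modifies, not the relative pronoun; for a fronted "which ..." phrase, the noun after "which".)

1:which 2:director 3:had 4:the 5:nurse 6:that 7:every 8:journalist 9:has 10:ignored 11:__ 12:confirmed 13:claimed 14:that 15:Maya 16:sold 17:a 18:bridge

5

The marked gap is inside the relative clause, the direct object of "ignored".
Its filler is the head noun "nurse" (via "that"), at word 5.
(The other dependency links word 2 to a gap after word 12.)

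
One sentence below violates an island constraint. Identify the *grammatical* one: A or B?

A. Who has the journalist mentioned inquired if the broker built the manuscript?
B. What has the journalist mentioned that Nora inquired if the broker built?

A

In B, the wh-phrase is extracted from inside a wh-island (introduced by "if"), which blocks movement.
In A, the extraction path crosses only that-complement boundaries, which are transparent.
So A is grammatical.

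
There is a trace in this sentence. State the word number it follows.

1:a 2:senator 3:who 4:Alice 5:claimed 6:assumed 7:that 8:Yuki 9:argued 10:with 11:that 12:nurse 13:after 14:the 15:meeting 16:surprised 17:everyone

5

The displaced element is "a senator" (word 2).
It is linked across 1 clause boundary (Ø).
It functions as the subject of "assumed", so the gap sits immediately after word 5 ("claimed").
Base order: Alice claimed that a senator assumed that Yuki argued with that nurse after the meeting.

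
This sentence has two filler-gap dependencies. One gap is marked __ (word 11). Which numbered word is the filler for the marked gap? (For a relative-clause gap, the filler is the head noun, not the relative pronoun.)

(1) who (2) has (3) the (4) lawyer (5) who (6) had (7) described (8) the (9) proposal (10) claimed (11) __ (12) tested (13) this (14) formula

1

The marked gap is the subject of "tested".
Its filler is the fronted wh-phrase "who", at word 1.
(The other dependency links word 4 to a gap after word 5.)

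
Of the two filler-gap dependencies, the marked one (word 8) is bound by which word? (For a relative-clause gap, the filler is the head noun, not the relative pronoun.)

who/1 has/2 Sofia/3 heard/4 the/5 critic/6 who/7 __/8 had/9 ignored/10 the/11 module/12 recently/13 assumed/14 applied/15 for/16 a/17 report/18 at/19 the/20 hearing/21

The marked gap is inside the relative clause, the subject of "ignored".
Its filler is the head noun "critic" (via "who"), at word 6.
(The other dependency links word 1 to a gap after word 14.)

6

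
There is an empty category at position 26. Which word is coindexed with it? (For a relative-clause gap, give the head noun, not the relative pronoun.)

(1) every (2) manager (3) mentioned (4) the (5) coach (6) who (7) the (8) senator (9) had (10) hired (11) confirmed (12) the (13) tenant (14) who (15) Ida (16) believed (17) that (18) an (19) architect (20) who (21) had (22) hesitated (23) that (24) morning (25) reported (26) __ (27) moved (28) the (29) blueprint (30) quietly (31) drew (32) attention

13

The gap at 26 is the subject of "moved", inside a relative clause.
The relative pronoun is "who" (word 14); it is bound by the head noun immediately before it.
Its filler is the head noun "tenant", at word 13.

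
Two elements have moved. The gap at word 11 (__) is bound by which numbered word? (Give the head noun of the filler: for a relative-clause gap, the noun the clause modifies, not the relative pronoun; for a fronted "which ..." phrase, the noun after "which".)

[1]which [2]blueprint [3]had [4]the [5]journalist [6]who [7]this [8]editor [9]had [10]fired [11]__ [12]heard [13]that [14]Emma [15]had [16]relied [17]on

5

The marked gap is inside the relative clause, the direct object of "fired".
Its filler is the head noun "journalist" (via "who"), at word 5.
(The other dependency links word 2 to a gap after word 17.)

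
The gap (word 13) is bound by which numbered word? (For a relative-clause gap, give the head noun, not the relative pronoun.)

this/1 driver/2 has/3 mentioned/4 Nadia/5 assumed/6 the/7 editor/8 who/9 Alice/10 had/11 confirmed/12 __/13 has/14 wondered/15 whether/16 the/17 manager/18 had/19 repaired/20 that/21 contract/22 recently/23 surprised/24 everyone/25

The gap at 13 is the subject of "wondered", inside a relative clause.
The relative pronoun is "who" (word 9); it is bound by the head noun immediately before it.
Its filler is the head noun "editor", at word 8.

8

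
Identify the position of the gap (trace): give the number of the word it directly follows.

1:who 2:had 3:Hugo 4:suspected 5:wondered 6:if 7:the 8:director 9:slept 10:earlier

The displaced element is "who" (word 1).
It is linked across 1 clause boundary (Ø).
It functions as the subject of "wondered", so the gap sits immediately after word 4 ("suspected").
Base order: Hugo had suspected who wondered if the director slept earlier.

4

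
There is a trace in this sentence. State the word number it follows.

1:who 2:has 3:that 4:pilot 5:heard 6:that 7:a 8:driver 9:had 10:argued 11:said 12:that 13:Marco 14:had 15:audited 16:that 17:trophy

The displaced element is "who" (word 1).
It is linked across 2 clause boundaries (that → Ø).
It functions as the subject of "said", so the gap sits immediately after word 10 ("argued").
Base order: That pilot has heard that a driver had argued who said that Marco had audited that trophy.

10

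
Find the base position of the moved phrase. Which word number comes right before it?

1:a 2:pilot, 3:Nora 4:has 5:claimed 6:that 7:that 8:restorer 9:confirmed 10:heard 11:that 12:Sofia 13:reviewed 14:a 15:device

9

The displaced element is "a pilot" (word 2).
It is linked across 2 clause boundaries (that → Ø).
It functions as the subject of "heard", so the gap sits immediately after word 9 ("confirmed").
Base order: Nora has claimed that that restorer confirmed that a pilot heard that Sofia reviewed a device.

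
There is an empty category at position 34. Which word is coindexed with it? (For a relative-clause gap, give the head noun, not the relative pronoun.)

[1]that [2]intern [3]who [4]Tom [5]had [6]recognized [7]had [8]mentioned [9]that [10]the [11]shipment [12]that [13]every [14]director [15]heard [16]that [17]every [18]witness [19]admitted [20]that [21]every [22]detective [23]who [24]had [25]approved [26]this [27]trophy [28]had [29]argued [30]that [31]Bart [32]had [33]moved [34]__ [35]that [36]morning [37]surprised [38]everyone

The gap at 34 is the object of "moved", inside a relative clause.
The relative pronoun is "that" (word 12); it is bound by the head noun immediately before it.
Its filler is the head noun "shipment", at word 11.

11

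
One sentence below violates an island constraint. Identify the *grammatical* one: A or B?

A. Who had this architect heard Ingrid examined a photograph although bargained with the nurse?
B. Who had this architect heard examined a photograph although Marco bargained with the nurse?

In A, the wh-phrase is extracted from inside an adjunct island (introduced by "although"), which blocks movement.
In B, the extraction path crosses only that-complement boundaries, which are transparent.
So B is grammatical.

B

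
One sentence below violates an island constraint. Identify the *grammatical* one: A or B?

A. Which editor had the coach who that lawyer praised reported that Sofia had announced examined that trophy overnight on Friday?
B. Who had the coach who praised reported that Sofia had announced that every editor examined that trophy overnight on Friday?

In B, the wh-phrase is extracted from inside a complex-NP island (relative clause) (introduced by "who"), which blocks movement.
In A, the extraction path crosses only that-complement boundaries, which are transparent.
So A is grammatical.

A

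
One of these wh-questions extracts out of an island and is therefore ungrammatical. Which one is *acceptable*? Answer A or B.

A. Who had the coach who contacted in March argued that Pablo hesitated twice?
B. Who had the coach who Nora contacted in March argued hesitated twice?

In A, the wh-phrase is extracted from inside a complex-NP island (relative clause) (introduced by "who"), which blocks movement.
In B, the extraction path crosses only that-complement boundaries, which are transparent.
So B is grammatical.

B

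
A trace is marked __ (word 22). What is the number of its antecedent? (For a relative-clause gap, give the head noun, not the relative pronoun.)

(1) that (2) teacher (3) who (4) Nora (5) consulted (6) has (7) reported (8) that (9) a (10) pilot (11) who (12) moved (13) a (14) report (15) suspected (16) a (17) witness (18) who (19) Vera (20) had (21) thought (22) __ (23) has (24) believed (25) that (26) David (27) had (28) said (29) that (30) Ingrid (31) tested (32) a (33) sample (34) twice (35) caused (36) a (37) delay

The gap at 22 is the subject of "believed", inside a relative clause.
The relative pronoun is "who" (word 18); it is bound by the head noun immediately before it.
Its filler is the head noun "witness", at word 17.

17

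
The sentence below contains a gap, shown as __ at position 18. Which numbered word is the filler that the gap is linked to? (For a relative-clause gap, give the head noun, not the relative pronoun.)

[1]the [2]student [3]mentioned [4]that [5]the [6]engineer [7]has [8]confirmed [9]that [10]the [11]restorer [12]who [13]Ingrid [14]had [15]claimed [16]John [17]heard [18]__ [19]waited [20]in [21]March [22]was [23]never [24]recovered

11

The gap at 18 is the subject of "waited", inside a relative clause.
The relative pronoun is "who" (word 12); it is bound by the head noun immediately before it.
Its filler is the head noun "restorer", at word 11.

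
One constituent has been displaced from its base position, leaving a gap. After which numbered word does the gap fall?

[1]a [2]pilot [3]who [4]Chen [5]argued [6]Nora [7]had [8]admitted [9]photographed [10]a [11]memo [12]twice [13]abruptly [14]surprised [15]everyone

The displaced element is "a pilot" (word 2).
It is linked across 2 clause boundaries (Ø → Ø).
It functions as the subject of "photographed", so the gap sits immediately after word 8 ("admitted").
Base order: Chen argued Nora had admitted a pilot photographed a memo twice abruptly.

8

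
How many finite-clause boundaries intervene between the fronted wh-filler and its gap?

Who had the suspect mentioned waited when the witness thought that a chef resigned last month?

"who" is extracted from the subject of "waited".
Boundaries crossed, outermost first: [Ø] — 1 in total.

1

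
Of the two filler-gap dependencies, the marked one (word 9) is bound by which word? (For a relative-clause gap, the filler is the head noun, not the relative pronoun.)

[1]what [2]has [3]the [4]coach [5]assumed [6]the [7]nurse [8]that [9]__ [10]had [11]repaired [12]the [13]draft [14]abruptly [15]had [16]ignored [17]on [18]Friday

7

The marked gap is inside the relative clause, the subject of "repaired".
Its filler is the head noun "nurse" (via "that"), at word 7.
(The other dependency links word 1 to a gap after word 16.)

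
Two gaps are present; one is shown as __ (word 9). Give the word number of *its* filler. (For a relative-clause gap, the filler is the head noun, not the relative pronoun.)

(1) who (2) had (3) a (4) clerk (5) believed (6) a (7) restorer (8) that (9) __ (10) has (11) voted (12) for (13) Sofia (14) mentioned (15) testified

7

The marked gap is inside the relative clause, the subject of "voted".
Its filler is the head noun "restorer" (via "that"), at word 7.
(The other dependency links word 1 to a gap after word 14.)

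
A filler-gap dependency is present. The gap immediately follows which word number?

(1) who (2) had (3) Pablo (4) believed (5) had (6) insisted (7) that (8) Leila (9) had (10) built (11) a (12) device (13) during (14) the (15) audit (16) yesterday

The displaced element is "who" (word 1).
It is linked across 1 clause boundary (Ø).
It functions as the subject of "insisted", so the gap sits immediately after word 4 ("believed").
Base order: Pablo had believed that who had insisted that Leila had built a device during the audit yesterday.

4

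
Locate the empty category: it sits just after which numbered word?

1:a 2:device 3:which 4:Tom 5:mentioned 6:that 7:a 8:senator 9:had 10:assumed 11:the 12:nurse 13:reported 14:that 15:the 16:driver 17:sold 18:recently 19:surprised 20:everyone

17

The displaced element is "a device" (word 2).
It is linked across 3 clause boundaries (that → Ø → that).
It functions as the direct object of "sold", so the gap sits immediately after word 17 ("sold").
Base order: Tom mentioned that a senator had assumed the nurse reported that the driver sold a device recently.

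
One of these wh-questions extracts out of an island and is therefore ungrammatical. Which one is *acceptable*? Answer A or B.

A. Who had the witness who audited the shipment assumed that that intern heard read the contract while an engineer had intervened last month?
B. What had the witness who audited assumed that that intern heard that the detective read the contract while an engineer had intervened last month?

A

In B, the wh-phrase is extracted from inside a complex-NP island (relative clause) (introduced by "who"), which blocks movement.
In A, the extraction path crosses only that-complement boundaries, which are transparent.
So A is grammatical.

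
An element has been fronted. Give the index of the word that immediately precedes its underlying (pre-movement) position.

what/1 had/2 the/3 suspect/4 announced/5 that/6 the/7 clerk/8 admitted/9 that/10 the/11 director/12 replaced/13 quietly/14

13

The displaced element is "what" (word 1).
It is linked across 2 clause boundaries (that → that).
It functions as the direct object of "replaced", so the gap sits immediately after word 13 ("replaced").
Base order: The suspect had announced that the clerk admitted that the director replaced what quietly.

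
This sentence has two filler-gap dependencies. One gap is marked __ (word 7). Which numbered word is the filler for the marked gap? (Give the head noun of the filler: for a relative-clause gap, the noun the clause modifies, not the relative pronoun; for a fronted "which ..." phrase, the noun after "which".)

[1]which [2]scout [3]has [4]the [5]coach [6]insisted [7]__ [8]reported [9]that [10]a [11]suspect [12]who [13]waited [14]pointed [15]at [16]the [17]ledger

2

The marked gap is the subject of "reported".
Its filler is the fronted wh-phrase "which scout", at word 2.
(The other dependency links word 11 to a gap after word 12.)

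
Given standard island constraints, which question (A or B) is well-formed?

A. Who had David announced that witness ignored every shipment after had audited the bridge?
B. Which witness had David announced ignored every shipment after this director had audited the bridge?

In A, the wh-phrase is extracted from inside an adjunct island (introduced by "after"), which blocks movement.
In B, the extraction path crosses only that-complement boundaries, which are transparent.
So B is grammatical.

B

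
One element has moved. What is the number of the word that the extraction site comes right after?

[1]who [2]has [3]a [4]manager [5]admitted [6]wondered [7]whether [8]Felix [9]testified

5

The displaced element is "who" (word 1).
It is linked across 1 clause boundary (Ø).
It functions as the subject of "wondered", so the gap sits immediately after word 5 ("admitted").
Base order: A manager has admitted that who wondered whether Felix testified.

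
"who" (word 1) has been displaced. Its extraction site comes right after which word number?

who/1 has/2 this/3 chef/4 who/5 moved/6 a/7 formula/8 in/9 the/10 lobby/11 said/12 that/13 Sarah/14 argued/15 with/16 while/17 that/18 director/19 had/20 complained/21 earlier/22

16

The displaced element is "who" (word 1).
It is linked across 1 clause boundary (that).
It functions as the object of the preposition "with" of "argued", so the gap sits immediately after word 16 ("with").
Base order: This chef who moved a formula in the lobby has said that Sarah argued with who while that director had complained earlier.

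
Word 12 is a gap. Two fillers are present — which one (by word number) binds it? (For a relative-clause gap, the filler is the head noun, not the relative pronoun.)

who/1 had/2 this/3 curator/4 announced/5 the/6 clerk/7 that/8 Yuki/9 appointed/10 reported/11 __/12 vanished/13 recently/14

The marked gap is the subject of "vanished".
Its filler is the fronted wh-phrase "who", at word 1.
(The other dependency links word 7 to a gap after word 10.)

1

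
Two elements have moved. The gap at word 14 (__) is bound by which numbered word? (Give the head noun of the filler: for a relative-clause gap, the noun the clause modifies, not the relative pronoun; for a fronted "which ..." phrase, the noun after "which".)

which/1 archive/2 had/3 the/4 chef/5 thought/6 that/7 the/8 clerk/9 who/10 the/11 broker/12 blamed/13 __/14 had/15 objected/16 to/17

The marked gap is inside the relative clause, the direct object of "blamed".
Its filler is the head noun "clerk" (via "who"), at word 9.
(The other dependency links word 2 to a gap after word 17.)

9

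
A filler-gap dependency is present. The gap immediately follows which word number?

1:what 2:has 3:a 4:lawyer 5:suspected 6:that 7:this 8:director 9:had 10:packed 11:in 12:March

10

The displaced element is "what" (word 1).
It is linked across 1 clause boundary (that).
It functions as the direct object of "packed", so the gap sits immediately after word 10 ("packed").
Base order: A lawyer has suspected that this director had packed what in March.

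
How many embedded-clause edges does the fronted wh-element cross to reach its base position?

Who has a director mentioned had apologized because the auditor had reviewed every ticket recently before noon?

1

"who" is extracted from the subject of "apologized".
Boundaries crossed, outermost first: [Ø] — 1 in total.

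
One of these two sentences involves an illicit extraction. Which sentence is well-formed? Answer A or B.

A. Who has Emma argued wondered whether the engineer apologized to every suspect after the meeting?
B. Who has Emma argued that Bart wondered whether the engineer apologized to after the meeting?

A

In B, the wh-phrase is extracted from inside a wh-island (introduced by "whether"), which blocks movement.
In A, the extraction path crosses only that-complement boundaries, which are transparent.
So A is grammatical.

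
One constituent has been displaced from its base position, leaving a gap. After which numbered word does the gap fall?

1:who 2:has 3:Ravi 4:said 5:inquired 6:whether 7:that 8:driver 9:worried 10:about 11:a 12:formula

4

The displaced element is "who" (word 1).
It is linked across 1 clause boundary (Ø).
It functions as the subject of "inquired", so the gap sits immediately after word 4 ("said").
Base order: Ravi has said that who inquired whether that driver worried about a formula.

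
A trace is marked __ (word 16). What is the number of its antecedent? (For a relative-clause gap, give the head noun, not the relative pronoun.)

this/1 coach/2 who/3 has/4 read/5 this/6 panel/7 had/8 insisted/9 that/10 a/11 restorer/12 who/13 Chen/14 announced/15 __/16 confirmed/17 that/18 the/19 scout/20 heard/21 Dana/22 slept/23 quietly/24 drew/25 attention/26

The gap at 16 is the subject of "confirmed", inside a relative clause.
The relative pronoun is "who" (word 13); it is bound by the head noun immediately before it.
Its filler is the head noun "restorer", at word 12.

12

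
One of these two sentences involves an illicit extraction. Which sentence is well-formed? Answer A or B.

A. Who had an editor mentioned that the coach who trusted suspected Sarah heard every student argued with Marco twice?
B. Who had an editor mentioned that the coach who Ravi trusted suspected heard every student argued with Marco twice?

B

In A, the wh-phrase is extracted from inside a complex-NP island (relative clause) (introduced by "who"), which blocks movement.
In B, the extraction path crosses only that-complement boundaries, which are transparent.
So B is grammatical.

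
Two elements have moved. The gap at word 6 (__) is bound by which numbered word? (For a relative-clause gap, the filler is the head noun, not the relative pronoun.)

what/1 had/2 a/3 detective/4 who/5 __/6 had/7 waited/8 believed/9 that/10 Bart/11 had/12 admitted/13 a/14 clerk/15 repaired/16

The marked gap is inside the relative clause, the subject of "waited".
Its filler is the head noun "detective" (via "who"), at word 4.
(The other dependency links word 1 to a gap after word 16.)

4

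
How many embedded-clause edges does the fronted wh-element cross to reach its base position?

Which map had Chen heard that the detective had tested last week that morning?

1

"which map" is extracted from the object of "tested".
Boundaries crossed, outermost first: [that] — 1 in total.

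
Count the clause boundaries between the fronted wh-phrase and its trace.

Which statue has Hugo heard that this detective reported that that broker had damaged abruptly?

2

"which statue" is extracted from the object of "damaged".
Boundaries crossed, outermost first: [that], [that] — 2 in total.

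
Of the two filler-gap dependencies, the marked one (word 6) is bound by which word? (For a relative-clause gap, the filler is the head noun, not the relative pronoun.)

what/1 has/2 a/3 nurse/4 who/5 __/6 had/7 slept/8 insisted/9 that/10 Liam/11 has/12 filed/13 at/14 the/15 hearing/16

4

The marked gap is inside the relative clause, the subject of "slept".
Its filler is the head noun "nurse" (via "who"), at word 4.
(The other dependency links word 1 to a gap after word 13.)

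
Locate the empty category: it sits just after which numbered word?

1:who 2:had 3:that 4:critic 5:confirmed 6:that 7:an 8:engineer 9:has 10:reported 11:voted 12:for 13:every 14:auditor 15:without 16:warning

The displaced element is "who" (word 1).
It is linked across 2 clause boundaries (that → Ø).
It functions as the subject of "voted", so the gap sits immediately after word 10 ("reported").
Base order: That critic had confirmed that an engineer has reported that who voted for every auditor without warning.

10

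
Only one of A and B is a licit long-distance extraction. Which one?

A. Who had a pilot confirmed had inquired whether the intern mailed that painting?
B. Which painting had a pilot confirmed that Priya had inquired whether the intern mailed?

A

In B, the wh-phrase is extracted from inside a wh-island (introduced by "whether"), which blocks movement.
In A, the extraction path crosses only that-complement boundaries, which are transparent.
So A is grammatical.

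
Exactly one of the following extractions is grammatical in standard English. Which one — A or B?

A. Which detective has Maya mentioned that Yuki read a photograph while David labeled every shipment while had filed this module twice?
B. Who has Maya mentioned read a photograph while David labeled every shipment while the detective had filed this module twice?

B

In A, the wh-phrase is extracted from inside an adjunct island (introduced by "while"), which blocks movement.
In B, the extraction path crosses only that-complement boundaries, which are transparent.
So B is grammatical.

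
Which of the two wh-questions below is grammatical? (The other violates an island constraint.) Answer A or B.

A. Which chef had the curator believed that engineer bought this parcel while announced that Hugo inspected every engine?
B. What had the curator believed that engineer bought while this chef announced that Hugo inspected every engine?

In A, the wh-phrase is extracted from inside an adjunct island (introduced by "while"), which blocks movement.
In B, the extraction path crosses only that-complement boundaries, which are transparent.
So B is grammatical.

B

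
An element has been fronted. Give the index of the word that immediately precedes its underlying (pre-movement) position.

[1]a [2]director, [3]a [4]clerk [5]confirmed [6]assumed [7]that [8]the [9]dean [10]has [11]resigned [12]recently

5

The displaced element is "a director" (word 2).
It is linked across 1 clause boundary (Ø).
It functions as the subject of "assumed", so the gap sits immediately after word 5 ("confirmed").
Base order: A clerk confirmed a director assumed that the dean has resigned recently.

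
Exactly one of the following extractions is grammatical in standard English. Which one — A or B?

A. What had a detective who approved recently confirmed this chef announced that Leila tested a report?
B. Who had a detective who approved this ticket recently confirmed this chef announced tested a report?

B

In A, the wh-phrase is extracted from inside a complex-NP island (relative clause) (introduced by "who"), which blocks movement.
In B, the extraction path crosses only that-complement boundaries, which are transparent.
So B is grammatical.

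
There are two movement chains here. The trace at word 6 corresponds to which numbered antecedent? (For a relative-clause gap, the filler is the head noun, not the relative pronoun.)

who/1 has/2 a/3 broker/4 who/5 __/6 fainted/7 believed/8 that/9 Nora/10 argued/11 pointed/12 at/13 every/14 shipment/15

4

The marked gap is inside the relative clause, the subject of "fainted".
Its filler is the head noun "broker" (via "who"), at word 4.
(The other dependency links word 1 to a gap after word 11.)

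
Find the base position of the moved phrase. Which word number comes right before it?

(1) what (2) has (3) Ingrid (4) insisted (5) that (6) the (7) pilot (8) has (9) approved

9

The displaced element is "what" (word 1).
It is linked across 1 clause boundary (that).
It functions as the direct object of "approved", so the gap sits immediately after word 9 ("approved").
Base order: Ingrid has insisted that the pilot has approved what.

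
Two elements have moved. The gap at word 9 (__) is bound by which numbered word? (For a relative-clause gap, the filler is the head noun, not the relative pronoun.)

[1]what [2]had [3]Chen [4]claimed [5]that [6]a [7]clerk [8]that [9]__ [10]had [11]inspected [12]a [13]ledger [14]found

The marked gap is inside the relative clause, the subject of "inspected".
Its filler is the head noun "clerk" (via "that"), at word 7.
(The other dependency links word 1 to a gap after word 14.)

7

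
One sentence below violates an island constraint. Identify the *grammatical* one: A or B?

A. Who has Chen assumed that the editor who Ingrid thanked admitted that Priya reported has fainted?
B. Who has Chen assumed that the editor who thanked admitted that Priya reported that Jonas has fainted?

A

In B, the wh-phrase is extracted from inside a complex-NP island (relative clause) (introduced by "who"), which blocks movement.
In A, the extraction path crosses only that-complement boundaries, which are transparent.
So A is grammatical.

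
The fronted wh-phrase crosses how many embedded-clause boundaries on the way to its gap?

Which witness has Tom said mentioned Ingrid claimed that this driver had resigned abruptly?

"which witness" is extracted from the subject of "mentioned".
Boundaries crossed, outermost first: [Ø] — 1 in total.

1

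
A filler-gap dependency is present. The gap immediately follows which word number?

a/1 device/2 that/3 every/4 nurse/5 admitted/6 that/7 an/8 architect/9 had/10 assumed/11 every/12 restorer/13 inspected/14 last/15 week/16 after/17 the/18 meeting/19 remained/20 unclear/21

14

The displaced element is "a device" (word 2).
It is linked across 2 clause boundaries (that → Ø).
It functions as the direct object of "inspected", so the gap sits immediately after word 14 ("inspected").
Base order: Every nurse admitted that an architect had assumed every restorer inspected a device last week after the meeting.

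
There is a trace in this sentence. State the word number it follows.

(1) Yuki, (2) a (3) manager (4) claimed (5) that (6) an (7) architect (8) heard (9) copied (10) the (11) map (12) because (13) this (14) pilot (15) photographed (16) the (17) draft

8

The displaced element is "Yuki" (word 1).
It is linked across 2 clause boundaries (that → Ø).
It functions as the subject of "copied", so the gap sits immediately after word 8 ("heard").
Base order: A manager claimed that an architect heard Yuki copied the map because this pilot photographed the draft.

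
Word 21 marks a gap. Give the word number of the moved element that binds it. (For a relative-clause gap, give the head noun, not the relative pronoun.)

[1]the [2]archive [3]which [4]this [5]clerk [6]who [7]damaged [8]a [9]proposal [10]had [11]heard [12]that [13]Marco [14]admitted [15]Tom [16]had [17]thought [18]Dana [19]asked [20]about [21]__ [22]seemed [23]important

2

The gap at 21 is the prepositional object of "asked", inside a relative clause.
The relative pronoun is "which" (word 3); it is bound by the head noun immediately before it.
Its filler is the head noun "archive", at word 2.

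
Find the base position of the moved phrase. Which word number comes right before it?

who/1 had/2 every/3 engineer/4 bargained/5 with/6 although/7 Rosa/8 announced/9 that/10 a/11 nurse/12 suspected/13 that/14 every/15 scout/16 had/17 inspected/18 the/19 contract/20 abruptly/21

The displaced element is "who" (word 1).
It functions as the object of the preposition "with" of "bargained", so the gap sits immediately after word 6 ("with").
Base order: Every engineer had bargained with who although Rosa announced that a nurse suspected that every scout had inspected the contract abruptly.

6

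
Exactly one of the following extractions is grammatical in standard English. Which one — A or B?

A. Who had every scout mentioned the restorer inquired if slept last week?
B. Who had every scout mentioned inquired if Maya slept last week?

In A, the wh-phrase is extracted from inside a wh-island (introduced by "if"), which blocks movement.
In B, the extraction path crosses only that-complement boundaries, which are transparent.
So B is grammatical.

B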